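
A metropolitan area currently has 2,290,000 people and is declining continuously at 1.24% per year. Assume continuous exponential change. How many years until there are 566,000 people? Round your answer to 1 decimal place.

t ≈ 112.7 years

566000 = 2290000 · e^(-0.0124·t)
t = ln(566000/2290000) / -0.0124 = ln(0.24716) / -0.0124 = -1.39771 / -0.0124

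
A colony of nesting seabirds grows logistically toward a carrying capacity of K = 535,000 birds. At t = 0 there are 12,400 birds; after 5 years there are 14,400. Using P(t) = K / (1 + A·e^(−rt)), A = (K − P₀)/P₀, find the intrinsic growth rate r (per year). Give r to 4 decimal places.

A = (535000 − 12400)/12400 = 42.14516
14400 = 535000/(1 + 42.14516·e^(−r·5)) → e^(−5r) = (37.15278 − 1)/42.14516 = 0.857816
r = −ln(0.857816)/5 = 0.15337/5

r ≈ 0.0307 per year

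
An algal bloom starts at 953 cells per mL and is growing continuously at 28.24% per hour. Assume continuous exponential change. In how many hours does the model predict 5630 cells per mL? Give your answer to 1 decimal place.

t ≈ 6.3 hours

5630 = 953 · e^(0.2824·t)
t = ln(5630/953) / 0.2824 = ln(5.90766) / 0.2824 = 1.77625 / 0.2824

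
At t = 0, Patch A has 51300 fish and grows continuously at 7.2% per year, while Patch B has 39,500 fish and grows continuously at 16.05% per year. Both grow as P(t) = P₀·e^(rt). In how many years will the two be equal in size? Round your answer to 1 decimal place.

51300·e^(0.072t) = 39500·e^(0.1605t)
51300/39500 = e^((0.1605 − 0.072)t) → ln(1.29873) = 0.0885·t
t = 0.26139 / 0.0885

t ≈ 3.0 years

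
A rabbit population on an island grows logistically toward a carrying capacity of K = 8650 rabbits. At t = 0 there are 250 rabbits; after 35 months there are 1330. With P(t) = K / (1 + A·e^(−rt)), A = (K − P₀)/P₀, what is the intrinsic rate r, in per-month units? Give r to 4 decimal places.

r ≈ 0.0517 per month

A = (8650 − 250)/250 = 33.6
1330 = 8650/(1 + 33.6·e^(−r·35)) → e^(−35r) = (6.50376 − 1)/33.6 = 0.163802
r = −ln(0.163802)/35 = 1.80909/35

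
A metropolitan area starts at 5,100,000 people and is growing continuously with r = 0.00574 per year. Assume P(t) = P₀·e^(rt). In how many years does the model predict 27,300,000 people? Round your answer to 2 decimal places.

t ≈ 292.27 years

27300000 = 5100000 · e^(0.00574·t)
t = ln(27300000/5100000) / 0.00574 = ln(5.35294) / 0.00574 = 1.67765 / 0.00574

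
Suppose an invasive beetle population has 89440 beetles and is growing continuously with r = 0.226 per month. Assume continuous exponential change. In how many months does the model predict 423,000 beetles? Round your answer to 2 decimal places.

t ≈ 6.88 months

423000 = 89440 · e^(0.226·t)
t = ln(423000/89440) / 0.226 = ln(4.72943) / 0.226 = 1.5538 / 0.226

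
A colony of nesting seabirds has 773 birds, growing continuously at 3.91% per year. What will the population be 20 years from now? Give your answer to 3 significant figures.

P(20) = 773 · e^(0.0391·20) = 773 · e^(0.782)
= 773 · 2.18584 ≈ 1689.65

≈ 1,690 birds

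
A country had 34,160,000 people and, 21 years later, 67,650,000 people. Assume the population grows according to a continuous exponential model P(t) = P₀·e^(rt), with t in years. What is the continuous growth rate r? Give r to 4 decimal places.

67650000 = 34160000 · e^(r·21)
e^(21r) = 67650000/34160000 = 1.98039
r = ln(1.98039) / 21 = 0.68329 / 21

r ≈ 0.0325 per year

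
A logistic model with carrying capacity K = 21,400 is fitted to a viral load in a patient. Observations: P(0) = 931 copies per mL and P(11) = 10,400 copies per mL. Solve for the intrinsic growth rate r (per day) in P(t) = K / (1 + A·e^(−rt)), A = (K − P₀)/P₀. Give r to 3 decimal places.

r ≈ 0.276 per day

A = (21400 − 931)/931 = 21.98604
10400 = 21400/(1 + 21.98604·e^(−r·11)) → e^(−11r) = (2.05769 − 1)/21.98604 = 0.048107
r = −ln(0.048107)/11 = 3.03432/11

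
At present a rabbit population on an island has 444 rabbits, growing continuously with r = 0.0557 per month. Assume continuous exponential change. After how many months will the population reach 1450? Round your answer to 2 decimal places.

1450 = 444 · e^(0.0557·t)
t = ln(1450/444) / 0.0557 = ln(3.26577) / 0.0557 = 1.18349 / 0.0557

t ≈ 21.25 months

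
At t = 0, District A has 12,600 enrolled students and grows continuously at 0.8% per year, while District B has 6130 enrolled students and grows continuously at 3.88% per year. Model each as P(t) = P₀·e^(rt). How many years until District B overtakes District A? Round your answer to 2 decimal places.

12600·e^(0.008t) = 6130·e^(0.0388t)
12600/6130 = e^((0.0388 − 0.008)t) → ln(2.05546) = 0.0308·t
t = 0.7205 / 0.0308

t ≈ 23.39 years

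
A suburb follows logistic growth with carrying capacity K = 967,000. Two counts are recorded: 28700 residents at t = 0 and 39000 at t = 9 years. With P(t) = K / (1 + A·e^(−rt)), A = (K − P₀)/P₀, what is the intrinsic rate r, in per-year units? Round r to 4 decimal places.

r ≈ 0.0353 per year

A = (967000 − 28700)/28700 = 32.69338
39000 = 967000/(1 + 32.69338·e^(−r·9)) → e^(−9r) = (24.79487 − 1)/32.69338 = 0.727819
r = −ln(0.727819)/9 = 0.3177/9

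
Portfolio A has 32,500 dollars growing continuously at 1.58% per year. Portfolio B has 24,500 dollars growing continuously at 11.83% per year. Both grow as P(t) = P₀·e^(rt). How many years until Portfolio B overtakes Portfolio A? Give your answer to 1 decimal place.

t ≈ 2.8 years

32500·e^(0.0158t) = 24500·e^(0.1183t)
32500/24500 = e^((0.1183 − 0.0158)t) → ln(1.32653) = 0.1025·t
t = 0.28257 / 0.1025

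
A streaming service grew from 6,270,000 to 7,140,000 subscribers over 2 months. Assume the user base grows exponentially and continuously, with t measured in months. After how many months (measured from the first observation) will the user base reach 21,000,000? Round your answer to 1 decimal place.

t ≈ 18.6 months

r = ln(7140000/6270000) / 2 ≈ 0.064968 per month
t = ln(21000000/6270000) / r = 1.20875 / 0.064968 ≈ 18.605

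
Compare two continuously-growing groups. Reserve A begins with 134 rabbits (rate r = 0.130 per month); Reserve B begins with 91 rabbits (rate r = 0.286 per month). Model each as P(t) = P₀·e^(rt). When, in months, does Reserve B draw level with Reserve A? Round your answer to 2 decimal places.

134·e^(0.13t) = 91·e^(0.286t)
134/91 = e^((0.286 − 0.13)t) → ln(1.47253) = 0.156·t
t = 0.38698 / 0.156

t ≈ 2.48 months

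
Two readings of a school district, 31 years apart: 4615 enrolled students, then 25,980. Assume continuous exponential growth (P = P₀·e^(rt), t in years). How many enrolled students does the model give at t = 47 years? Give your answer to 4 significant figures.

r = ln(25980/4615) / 31 ≈ 0.055742 per year
P(47) = 4615 · e^(0.055742·47) = 4615 · 13.73427 ≈ 63383.64

≈ 63,380 enrolled students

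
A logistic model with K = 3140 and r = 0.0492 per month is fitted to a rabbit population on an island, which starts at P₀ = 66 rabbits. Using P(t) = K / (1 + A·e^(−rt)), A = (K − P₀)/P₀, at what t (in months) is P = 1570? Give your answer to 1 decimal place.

t ≈ 78.1 months

A = (3140 − 66)/66 = 46.57576
1570 = 3140/(1 + 46.57576·e^(−0.0492t)) → 1 + 46.57576·e^(−0.0492t) = 2
e^(−0.0492t) = 0.02147 → t = ln(46.57576)/0.0492 = 3.84108/0.0492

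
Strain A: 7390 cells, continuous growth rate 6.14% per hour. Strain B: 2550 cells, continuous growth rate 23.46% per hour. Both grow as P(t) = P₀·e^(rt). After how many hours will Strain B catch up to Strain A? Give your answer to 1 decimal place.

7390·e^(0.0614t) = 2550·e^(0.2346t)
7390/2550 = e^((0.2346 − 0.0614)t) → ln(2.89804) = 0.1732·t
t = 1.06403 / 0.1732

t ≈ 6.1 hours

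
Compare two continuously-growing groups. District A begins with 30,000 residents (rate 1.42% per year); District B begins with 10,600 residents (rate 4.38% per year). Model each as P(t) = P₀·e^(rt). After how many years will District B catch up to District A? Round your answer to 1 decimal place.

t ≈ 35.1 years

30000·e^(0.0142t) = 10600·e^(0.0438t)
30000/10600 = e^((0.0438 − 0.0142)t) → ln(2.83019) = 0.0296·t
t = 1.04034 / 0.0296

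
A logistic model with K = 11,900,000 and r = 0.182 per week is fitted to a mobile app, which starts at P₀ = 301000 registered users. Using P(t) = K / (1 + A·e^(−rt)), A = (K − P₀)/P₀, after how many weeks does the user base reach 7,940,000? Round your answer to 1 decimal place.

t ≈ 23.9 weeks

A = (11900000 − 301000)/301000 = 38.53488
7940000 = 11900000/(1 + 38.53488·e^(−0.182t)) → 1 + 38.53488·e^(−0.182t) = 1.49874
e^(−0.182t) = 0.012943 → t = ln(77.26439)/0.182 = 4.34723/0.182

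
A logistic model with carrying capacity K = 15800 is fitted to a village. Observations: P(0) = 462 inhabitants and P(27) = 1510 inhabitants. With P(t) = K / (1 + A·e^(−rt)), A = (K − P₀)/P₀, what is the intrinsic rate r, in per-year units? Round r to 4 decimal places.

A = (15800 − 462)/462 = 33.19913
1510 = 15800/(1 + 33.19913·e^(−r·27)) → e^(−27r) = (10.46358 − 1)/33.19913 = 0.285055
r = −ln(0.285055)/27 = 1.25507/27

r ≈ 0.0465 per year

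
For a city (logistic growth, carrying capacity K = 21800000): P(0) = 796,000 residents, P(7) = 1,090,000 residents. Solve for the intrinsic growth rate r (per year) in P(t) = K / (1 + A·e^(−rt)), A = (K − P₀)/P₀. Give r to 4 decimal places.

A = (21800000 − 796000)/796000 = 26.38693
1090000 = 21800000/(1 + 26.38693·e^(−r·7)) → e^(−7r) = (20 − 1)/26.38693 = 0.720053
r = −ln(0.720053)/7 = 0.32843/7

r ≈ 0.0469 per year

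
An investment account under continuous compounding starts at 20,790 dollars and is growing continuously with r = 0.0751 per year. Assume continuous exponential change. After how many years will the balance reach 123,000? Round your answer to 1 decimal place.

123000 = 20790 · e^(0.0751·t)
t = ln(123000/20790) / 0.0751 = ln(5.91631) / 0.0751 = 1.77771 / 0.0751

t ≈ 23.7 years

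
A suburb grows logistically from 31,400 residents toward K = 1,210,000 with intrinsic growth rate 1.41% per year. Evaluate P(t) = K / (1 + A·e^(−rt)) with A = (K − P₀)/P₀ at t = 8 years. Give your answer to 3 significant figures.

≈ 35,000 residents

A = (1210000 − 31400)/31400 = 37.53503
P(8) = 1210000 / (1 + 37.53503·e^(−0.0141·8)) = 1210000 / (1 + 37.53503·0.893329)
= 1210000 / 34.53114 ≈ 35040.83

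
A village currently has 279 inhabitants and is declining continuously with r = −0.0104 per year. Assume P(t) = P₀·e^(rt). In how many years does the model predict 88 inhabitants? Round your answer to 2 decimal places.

88 = 279 · e^(-0.0104·t)
t = ln(88/279) / -0.0104 = ln(0.31541) / -0.0104 = -1.15387 / -0.0104

t ≈ 110.95 years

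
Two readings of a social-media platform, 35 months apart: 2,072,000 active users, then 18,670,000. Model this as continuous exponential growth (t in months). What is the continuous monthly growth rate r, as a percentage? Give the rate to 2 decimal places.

18670000 = 2072000 · e^(r·35)
e^(35r) = 18670000/2072000 = 9.01062
r = ln(9.01062) / 35 = 2.1984 / 35

r ≈ 6.28% per month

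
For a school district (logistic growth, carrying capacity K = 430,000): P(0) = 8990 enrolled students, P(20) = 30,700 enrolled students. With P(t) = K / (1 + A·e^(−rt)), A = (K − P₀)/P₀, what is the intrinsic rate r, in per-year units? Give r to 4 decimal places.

A = (430000 − 8990)/8990 = 46.83092
30700 = 430000/(1 + 46.83092·e^(−r·20)) → e^(−20r) = (14.00651 − 1)/46.83092 = 0.277733
r = −ln(0.277733)/20 = 1.28109/20

r ≈ 0.0641 per year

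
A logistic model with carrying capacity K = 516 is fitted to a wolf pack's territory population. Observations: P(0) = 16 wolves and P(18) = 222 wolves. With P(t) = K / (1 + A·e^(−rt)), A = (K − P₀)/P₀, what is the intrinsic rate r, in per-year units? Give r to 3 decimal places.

A = (516 − 16)/16 = 31.25
222 = 516/(1 + 31.25·e^(−r·18)) → e^(−18r) = (2.32432 − 1)/31.25 = 0.042378
r = −ln(0.042378)/18 = 3.16112/18

r ≈ 0.176 per year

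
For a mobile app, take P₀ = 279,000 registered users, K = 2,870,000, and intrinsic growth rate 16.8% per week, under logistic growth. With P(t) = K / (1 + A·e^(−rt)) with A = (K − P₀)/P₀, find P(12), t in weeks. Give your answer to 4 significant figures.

A = (2870000 − 279000)/279000 = 9.28674
P(12) = 2870000 / (1 + 9.28674·e^(−0.168·12)) = 2870000 / (1 + 9.28674·0.133187)
= 2870000 / 2.23687 ≈ 1283040.41

≈ 1,283,000 registered users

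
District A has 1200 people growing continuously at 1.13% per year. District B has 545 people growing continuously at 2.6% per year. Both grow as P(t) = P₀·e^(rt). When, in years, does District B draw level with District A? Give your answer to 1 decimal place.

1200·e^(0.0113t) = 545·e^(0.026t)
1200/545 = e^((0.026 − 0.0113)t) → ln(2.20183) = 0.0147·t
t = 0.78929 / 0.0147

t ≈ 53.7 years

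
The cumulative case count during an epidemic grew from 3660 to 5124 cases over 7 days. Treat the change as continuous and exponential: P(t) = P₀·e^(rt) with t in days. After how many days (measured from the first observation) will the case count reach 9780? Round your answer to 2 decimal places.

r = ln(5124/3660) / 7 ≈ 0.048067 per day
t = ln(9780/3660) / r = 0.98288 / 0.048067 ≈ 20.448

t ≈ 20.45 days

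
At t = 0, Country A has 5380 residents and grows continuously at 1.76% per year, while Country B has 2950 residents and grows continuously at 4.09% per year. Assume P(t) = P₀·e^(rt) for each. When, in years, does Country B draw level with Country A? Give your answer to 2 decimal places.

t ≈ 25.79 years

5380·e^(0.0176t) = 2950·e^(0.0409t)
5380/2950 = e^((0.0409 − 0.0176)t) → ln(1.82373) = 0.0233·t
t = 0.60088 / 0.0233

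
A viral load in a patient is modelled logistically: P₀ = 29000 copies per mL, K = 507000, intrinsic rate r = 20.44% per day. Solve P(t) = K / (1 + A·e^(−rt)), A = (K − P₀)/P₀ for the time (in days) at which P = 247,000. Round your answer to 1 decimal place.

A = (507000 − 29000)/29000 = 16.48276
247000 = 507000/(1 + 16.48276·e^(−0.2044t)) → 1 + 16.48276·e^(−0.2044t) = 2.05263
e^(−0.2044t) = 0.063863 → t = ln(15.65862)/0.2044 = 2.75102/0.2044

t ≈ 13.5 days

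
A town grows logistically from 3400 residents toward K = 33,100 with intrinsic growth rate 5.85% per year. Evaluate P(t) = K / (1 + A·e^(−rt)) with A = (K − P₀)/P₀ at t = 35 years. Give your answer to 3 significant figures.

A = (33100 − 3400)/3400 = 8.73529
P(35) = 33100 / (1 + 8.73529·e^(−0.0585·35)) = 33100 / (1 + 8.73529·0.129057)
= 33100 / 2.12735 ≈ 15559.25

≈ 15,600 residents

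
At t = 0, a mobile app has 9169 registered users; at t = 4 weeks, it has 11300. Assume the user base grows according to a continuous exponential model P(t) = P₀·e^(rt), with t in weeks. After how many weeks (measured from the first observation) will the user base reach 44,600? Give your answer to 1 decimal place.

r = ln(11300/9169) / 4 ≈ 0.052244 per week
t = ln(44600/9169) / r = 1.58191 / 0.052244 ≈ 30.279

t ≈ 30.3 weeks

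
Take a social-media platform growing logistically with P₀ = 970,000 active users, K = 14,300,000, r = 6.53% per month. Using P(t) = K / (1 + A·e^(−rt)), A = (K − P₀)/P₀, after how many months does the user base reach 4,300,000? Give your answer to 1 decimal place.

t ≈ 27.2 months

A = (14300000 − 970000)/970000 = 13.74227
4300000 = 14300000/(1 + 13.74227·e^(−0.0653t)) → 1 + 13.74227·e^(−0.0653t) = 3.32558
e^(−0.0653t) = 0.169228 → t = ln(5.90918)/0.0653 = 1.77651/0.0653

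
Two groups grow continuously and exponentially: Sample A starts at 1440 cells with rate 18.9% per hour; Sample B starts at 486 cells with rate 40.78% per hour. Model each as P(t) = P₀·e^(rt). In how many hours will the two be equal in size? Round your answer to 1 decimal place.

t ≈ 5.0 hours

1440·e^(0.189t) = 486·e^(0.4078t)
1440/486 = e^((0.4078 − 0.189)t) → ln(2.96296) = 0.2188·t
t = 1.08619 / 0.2188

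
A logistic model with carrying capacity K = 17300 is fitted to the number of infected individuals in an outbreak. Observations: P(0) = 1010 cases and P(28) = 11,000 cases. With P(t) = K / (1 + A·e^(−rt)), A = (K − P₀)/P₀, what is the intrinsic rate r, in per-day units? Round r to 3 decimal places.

r ≈ 0.119 per day

A = (17300 − 1010)/1010 = 16.12871
11000 = 17300/(1 + 16.12871·e^(−r·28)) → e^(−28r) = (1.57273 − 1)/16.12871 = 0.03551
r = −ln(0.03551)/28 = 3.33795/28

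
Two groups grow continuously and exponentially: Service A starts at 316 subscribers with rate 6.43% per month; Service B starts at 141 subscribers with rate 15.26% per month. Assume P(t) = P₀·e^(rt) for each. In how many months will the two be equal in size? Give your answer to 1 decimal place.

t ≈ 9.1 months

316·e^(0.0643t) = 141·e^(0.1526t)
316/141 = e^((0.1526 − 0.0643)t) → ln(2.24113) = 0.0883·t
t = 0.80698 / 0.0883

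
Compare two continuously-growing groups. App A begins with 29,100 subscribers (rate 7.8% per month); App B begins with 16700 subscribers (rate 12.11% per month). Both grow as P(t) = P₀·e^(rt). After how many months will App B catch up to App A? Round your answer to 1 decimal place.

t ≈ 12.9 months

29100·e^(0.078t) = 16700·e^(0.1211t)
29100/16700 = e^((0.1211 − 0.078)t) → ln(1.74251) = 0.0431·t
t = 0.55533 / 0.0431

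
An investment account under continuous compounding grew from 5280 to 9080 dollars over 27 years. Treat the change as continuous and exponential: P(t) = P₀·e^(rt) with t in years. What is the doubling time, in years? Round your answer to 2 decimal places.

doubling time ≈ 34.52 years

r = ln(9080/5280) / 27 = ln(1.7197) / 27 ≈ 0.02008 per year
doubling time = ln 2 / |r| = 0.69315 / 0.02008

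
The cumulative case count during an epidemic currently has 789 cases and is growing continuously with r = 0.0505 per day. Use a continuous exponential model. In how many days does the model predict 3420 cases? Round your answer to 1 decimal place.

3420 = 789 · e^(0.0505·t)
t = ln(3420/789) / 0.0505 = ln(4.3346) / 0.0505 = 1.46663 / 0.0505

t ≈ 29.0 days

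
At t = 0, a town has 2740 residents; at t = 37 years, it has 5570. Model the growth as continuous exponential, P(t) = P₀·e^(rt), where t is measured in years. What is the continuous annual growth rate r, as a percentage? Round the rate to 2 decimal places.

r ≈ 1.92% per year

5570 = 2740 · e^(r·37)
e^(37r) = 5570/2740 = 2.03285
r = ln(2.03285) / 37 = 0.70944 / 37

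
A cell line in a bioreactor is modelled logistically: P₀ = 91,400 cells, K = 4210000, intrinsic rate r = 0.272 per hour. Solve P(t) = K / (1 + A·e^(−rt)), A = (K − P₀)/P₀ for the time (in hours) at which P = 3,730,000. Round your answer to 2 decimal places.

A = (4210000 − 91400)/91400 = 45.06127
3730000 = 4210000/(1 + 45.06127·e^(−0.272t)) → 1 + 45.06127·e^(−0.272t) = 1.12869
e^(−0.272t) = 0.002856 → t = ln(350.16361)/0.272 = 5.8584/0.272

t ≈ 21.54 hours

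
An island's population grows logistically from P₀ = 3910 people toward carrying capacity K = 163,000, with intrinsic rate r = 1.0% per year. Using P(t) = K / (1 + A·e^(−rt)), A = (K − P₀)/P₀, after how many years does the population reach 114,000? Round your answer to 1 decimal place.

A = (163000 − 3910)/3910 = 40.68798
114000 = 163000/(1 + 40.68798·e^(−0.01t)) → 1 + 40.68798·e^(−0.01t) = 1.42982
e^(−0.01t) = 0.010564 → t = ln(94.66183)/0.01 = 4.55031/0.01

t ≈ 455.0 years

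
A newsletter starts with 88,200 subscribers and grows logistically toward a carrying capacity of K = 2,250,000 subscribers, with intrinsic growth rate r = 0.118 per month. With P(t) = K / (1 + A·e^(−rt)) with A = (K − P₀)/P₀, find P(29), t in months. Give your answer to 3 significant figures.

≈ 1,250,000 subscribers

A = (2250000 − 88200)/88200 = 24.5102
P(29) = 2250000 / (1 + 24.5102·e^(−0.118·29)) = 2250000 / (1 + 24.5102·0.032647)
= 2250000 / 1.80019 ≈ 1249870.51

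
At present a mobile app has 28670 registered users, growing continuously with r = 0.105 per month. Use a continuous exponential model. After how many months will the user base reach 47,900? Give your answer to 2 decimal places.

t ≈ 4.89 months

47900 = 28670 · e^(0.105·t)
t = ln(47900/28670) / 0.105 = ln(1.67074) / 0.105 = 0.51326 / 0.105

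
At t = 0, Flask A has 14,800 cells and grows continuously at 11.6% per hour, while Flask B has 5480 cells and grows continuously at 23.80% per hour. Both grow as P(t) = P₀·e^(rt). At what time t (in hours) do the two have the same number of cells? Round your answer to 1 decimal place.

14800·e^(0.116t) = 5480·e^(0.238t)
14800/5480 = e^((0.238 − 0.116)t) → ln(2.70073) = 0.122·t
t = 0.99352 / 0.122

t ≈ 8.1 hours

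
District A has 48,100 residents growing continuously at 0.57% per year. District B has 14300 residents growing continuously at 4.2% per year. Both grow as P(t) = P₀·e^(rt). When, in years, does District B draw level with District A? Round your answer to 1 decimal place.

t ≈ 33.4 years

48100·e^(0.0057t) = 14300·e^(0.042t)
48100/14300 = e^((0.042 − 0.0057)t) → ln(3.36364) = 0.0363·t
t = 1.21302 / 0.0363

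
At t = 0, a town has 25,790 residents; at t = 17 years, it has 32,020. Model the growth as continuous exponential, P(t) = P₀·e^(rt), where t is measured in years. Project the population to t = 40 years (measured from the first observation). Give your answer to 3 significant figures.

≈ 42,900 residents

r = ln(32020/25790) / 17 ≈ 0.012728 per year
P(40) = 25790 · e^(0.012728·40) = 25790 · 1.66382 ≈ 42909.87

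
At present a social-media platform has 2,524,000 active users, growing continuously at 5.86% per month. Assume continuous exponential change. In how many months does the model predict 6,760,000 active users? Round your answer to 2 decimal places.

t ≈ 16.81 months

6760000 = 2524000 · e^(0.0586·t)
t = ln(6760000/2524000) / 0.0586 = ln(2.67829) / 0.0586 = 0.98518 / 0.0586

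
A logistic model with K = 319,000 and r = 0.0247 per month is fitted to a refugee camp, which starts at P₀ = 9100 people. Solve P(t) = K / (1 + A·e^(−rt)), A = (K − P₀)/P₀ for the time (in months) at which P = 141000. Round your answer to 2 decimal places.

t ≈ 133.40 months

A = (319000 − 9100)/9100 = 34.05495
141000 = 319000/(1 + 34.05495·e^(−0.0247t)) → 1 + 34.05495·e^(−0.0247t) = 2.26241
e^(−0.0247t) = 0.03707 → t = ln(26.97611)/0.0247 = 3.29495/0.0247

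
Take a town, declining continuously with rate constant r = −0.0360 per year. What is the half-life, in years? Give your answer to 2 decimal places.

half-life ≈ 19.25 years

half-life = ln(2) / |r| = 0.69315 / 0.036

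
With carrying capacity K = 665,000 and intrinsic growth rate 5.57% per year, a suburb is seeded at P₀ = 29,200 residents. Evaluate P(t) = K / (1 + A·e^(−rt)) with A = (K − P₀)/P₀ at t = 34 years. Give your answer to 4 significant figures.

≈ 155,500 residents

A = (665000 − 29200)/29200 = 21.77397
P(34) = 665000 / (1 + 21.77397·e^(−0.0557·34)) = 665000 / (1 + 21.77397·0.150499)
= 665000 / 4.27696 ≈ 155484.37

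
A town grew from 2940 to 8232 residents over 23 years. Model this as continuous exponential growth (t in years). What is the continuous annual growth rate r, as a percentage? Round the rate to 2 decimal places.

8232 = 2940 · e^(r·23)
e^(23r) = 8232/2940 = 2.8
r = ln(2.8) / 23 = 1.02962 / 23

r ≈ 4.48% per year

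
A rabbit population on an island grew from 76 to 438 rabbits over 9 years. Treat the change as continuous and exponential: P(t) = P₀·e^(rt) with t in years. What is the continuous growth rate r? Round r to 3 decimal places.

438 = 76 · e^(r·9)
e^(9r) = 438/76 = 5.76316
r = ln(5.76316) / 9 = 1.75149 / 9

r ≈ 0.195 per year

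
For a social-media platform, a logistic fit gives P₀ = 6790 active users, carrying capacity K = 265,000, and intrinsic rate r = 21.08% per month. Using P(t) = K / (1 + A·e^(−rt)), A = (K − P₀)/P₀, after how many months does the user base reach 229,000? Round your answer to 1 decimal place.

A = (265000 − 6790)/6790 = 38.02798
229000 = 265000/(1 + 38.02798·e^(−0.2108t)) → 1 + 38.02798·e^(−0.2108t) = 1.15721
e^(−0.2108t) = 0.004134 → t = ln(241.90022)/0.2108 = 5.48853/0.2108

t ≈ 26.0 months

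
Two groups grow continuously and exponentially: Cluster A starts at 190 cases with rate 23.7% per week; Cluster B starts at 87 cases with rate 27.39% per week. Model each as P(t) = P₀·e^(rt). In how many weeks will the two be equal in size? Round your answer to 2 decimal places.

t ≈ 21.17 weeks

190·e^(0.237t) = 87·e^(0.2739t)
190/87 = e^((0.2739 − 0.237)t) → ln(2.18391) = 0.0369·t
t = 0.78112 / 0.0369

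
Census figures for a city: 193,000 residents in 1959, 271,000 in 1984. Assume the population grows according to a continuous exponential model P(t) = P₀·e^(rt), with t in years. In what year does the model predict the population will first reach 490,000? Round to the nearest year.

r = ln(271000/193000) / 25 = 0.33943/25 ≈ 0.013577 per year
t = ln(490000/193000) / r = 0.93172/0.013577 ≈ 68.62 years after 1959

year 2028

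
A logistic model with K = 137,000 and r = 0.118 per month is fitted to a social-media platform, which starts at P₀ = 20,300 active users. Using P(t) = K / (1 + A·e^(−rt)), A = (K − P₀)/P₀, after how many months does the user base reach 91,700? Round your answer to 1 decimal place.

t ≈ 20.8 months

A = (137000 − 20300)/20300 = 5.74877
91700 = 137000/(1 + 5.74877·e^(−0.118t)) → 1 + 5.74877·e^(−0.118t) = 1.494
e^(−0.118t) = 0.085932 → t = ln(11.63713)/0.118 = 2.4542/0.118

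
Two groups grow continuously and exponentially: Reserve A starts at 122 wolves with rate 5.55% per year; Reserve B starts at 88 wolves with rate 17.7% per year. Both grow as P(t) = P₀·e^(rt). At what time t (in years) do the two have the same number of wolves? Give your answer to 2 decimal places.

122·e^(0.0555t) = 88·e^(0.177t)
122/88 = e^((0.177 − 0.0555)t) → ln(1.38636) = 0.1215·t
t = 0.32668 / 0.1215

t ≈ 2.69 years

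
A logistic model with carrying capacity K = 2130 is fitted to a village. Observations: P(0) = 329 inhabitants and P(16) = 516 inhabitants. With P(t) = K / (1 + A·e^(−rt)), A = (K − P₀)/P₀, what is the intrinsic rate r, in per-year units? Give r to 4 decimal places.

A = (2130 − 329)/329 = 5.47416
516 = 2130/(1 + 5.47416·e^(−r·16)) → e^(−16r) = (4.12791 − 1)/5.47416 = 0.571394
r = −ln(0.571394)/16 = 0.55968/16

r ≈ 0.0350 per year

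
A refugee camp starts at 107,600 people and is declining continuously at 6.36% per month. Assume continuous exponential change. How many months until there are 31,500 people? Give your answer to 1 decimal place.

t ≈ 19.3 months

31500 = 107600 · e^(-0.0636·t)
t = ln(31500/107600) / -0.0636 = ln(0.29275) / -0.0636 = -1.22843 / -0.0636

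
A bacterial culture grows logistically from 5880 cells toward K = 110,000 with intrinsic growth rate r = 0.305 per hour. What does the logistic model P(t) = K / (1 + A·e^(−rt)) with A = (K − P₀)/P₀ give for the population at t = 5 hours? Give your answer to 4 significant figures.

≈ 22,660 cells

A = (110000 − 5880)/5880 = 17.70748
P(5) = 110000 / (1 + 17.70748·e^(−0.305·5)) = 110000 / (1 + 17.70748·0.217621)
= 110000 / 4.85352 ≈ 22663.96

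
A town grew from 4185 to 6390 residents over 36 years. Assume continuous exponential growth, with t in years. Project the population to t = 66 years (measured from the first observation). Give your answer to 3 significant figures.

≈ 9,090 residents

r = ln(6390/4185) / 36 ≈ 0.011756 per year
P(66) = 4185 · e^(0.011756·66) = 4185 · 2.17258 ≈ 9092.26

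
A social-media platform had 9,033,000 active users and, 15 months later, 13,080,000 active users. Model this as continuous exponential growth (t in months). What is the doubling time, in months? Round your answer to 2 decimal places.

r = ln(13080000/9033000) / 15 = ln(1.44802) / 15 ≈ 0.02468 per month
doubling time = ln 2 / |r| = 0.69315 / 0.02468

doubling time ≈ 28.09 months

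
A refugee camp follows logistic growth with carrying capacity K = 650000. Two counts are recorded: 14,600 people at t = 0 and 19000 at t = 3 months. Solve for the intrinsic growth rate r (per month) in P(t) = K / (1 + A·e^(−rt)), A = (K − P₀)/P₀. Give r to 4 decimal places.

A = (650000 − 14600)/14600 = 43.52055
19000 = 650000/(1 + 43.52055·e^(−r·3)) → e^(−3r) = (34.21053 − 1)/43.52055 = 0.7631
r = −ln(0.7631)/3 = 0.27037/3

r ≈ 0.0901 per month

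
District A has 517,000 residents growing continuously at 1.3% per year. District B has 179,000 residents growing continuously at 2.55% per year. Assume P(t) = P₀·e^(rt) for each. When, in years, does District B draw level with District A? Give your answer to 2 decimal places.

517000·e^(0.013t) = 179000·e^(0.0255t)
517000/179000 = e^((0.0255 − 0.013)t) → ln(2.88827) = 0.0125·t
t = 1.06066 / 0.0125

t ≈ 84.85 years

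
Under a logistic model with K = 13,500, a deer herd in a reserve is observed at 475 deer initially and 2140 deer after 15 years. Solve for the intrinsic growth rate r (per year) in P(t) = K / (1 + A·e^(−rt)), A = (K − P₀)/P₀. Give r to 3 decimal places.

r ≈ 0.109 per year

A = (13500 − 475)/475 = 27.42105
2140 = 13500/(1 + 27.42105·e^(−r·15)) → e^(−15r) = (6.30841 − 1)/27.42105 = 0.193589
r = −ln(0.193589)/15 = 1.64202/15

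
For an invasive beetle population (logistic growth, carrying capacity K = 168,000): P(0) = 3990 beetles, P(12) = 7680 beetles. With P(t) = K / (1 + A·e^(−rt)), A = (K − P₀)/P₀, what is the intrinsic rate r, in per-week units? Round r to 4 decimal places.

r ≈ 0.0565 per week

A = (168000 − 3990)/3990 = 41.10526
7680 = 168000/(1 + 41.10526·e^(−r·12)) → e^(−12r) = (21.875 − 1)/41.10526 = 0.507843
r = −ln(0.507843)/12 = 0.67758/12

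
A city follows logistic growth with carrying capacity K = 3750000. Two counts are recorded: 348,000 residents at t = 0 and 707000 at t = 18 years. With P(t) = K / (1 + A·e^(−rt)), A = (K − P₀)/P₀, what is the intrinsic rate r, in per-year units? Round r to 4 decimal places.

r ≈ 0.0456 per year

A = (3750000 − 348000)/348000 = 9.77586
707000 = 3750000/(1 + 9.77586·e^(−r·18)) → e^(−18r) = (5.3041 − 1)/9.77586 = 0.440278
r = −ln(0.440278)/18 = 0.82035/18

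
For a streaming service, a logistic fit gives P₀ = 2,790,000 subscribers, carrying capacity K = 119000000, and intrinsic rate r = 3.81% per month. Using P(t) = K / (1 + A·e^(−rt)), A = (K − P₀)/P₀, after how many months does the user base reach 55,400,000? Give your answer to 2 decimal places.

A = (119000000 − 2790000)/2790000 = 41.65233
55400000 = 119000000/(1 + 41.65233·e^(−0.0381t)) → 1 + 41.65233·e^(−0.0381t) = 2.14801
e^(−0.0381t) = 0.027562 → t = ln(36.28206)/0.0381 = 3.59132/0.0381

t ≈ 94.26 months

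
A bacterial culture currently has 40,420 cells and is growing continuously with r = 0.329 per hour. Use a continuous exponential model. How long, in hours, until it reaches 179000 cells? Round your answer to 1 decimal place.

179000 = 40420 · e^(0.329·t)
t = ln(179000/40420) / 0.329 = ln(4.4285) / 0.329 = 1.48806 / 0.329

t ≈ 4.5 hours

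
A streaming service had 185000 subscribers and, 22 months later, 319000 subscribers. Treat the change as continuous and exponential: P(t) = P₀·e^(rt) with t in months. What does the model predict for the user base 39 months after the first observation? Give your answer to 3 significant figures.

r = ln(319000/185000) / 22 ≈ 0.024765 per month
P(39) = 185000 · e^(0.024765·39) = 185000 · 2.627 ≈ 485995.9

≈ 486,000 subscribers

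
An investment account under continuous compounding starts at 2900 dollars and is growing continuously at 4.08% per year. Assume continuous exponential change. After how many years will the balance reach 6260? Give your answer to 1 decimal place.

6260 = 2900 · e^(0.0408·t)
t = ln(6260/2900) / 0.0408 = ln(2.15862) / 0.0408 = 0.76947 / 0.0408

t ≈ 18.9 years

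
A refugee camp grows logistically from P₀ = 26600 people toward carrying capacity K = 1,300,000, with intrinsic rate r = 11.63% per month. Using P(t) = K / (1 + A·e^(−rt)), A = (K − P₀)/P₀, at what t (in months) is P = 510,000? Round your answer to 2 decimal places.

t ≈ 29.50 months

A = (1300000 − 26600)/26600 = 47.87218
510000 = 1300000/(1 + 47.87218·e^(−0.1163t)) → 1 + 47.87218·e^(−0.1163t) = 2.54902
e^(−0.1163t) = 0.032357 → t = ln(30.90483)/0.1163 = 3.43091/0.1163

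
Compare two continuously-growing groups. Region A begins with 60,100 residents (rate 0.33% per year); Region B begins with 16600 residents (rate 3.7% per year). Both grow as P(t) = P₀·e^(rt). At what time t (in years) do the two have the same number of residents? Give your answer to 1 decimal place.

60100·e^(0.0033t) = 16600·e^(0.037t)
60100/16600 = e^((0.037 − 0.0033)t) → ln(3.62048) = 0.0337·t
t = 1.28661 / 0.0337

t ≈ 38.2 years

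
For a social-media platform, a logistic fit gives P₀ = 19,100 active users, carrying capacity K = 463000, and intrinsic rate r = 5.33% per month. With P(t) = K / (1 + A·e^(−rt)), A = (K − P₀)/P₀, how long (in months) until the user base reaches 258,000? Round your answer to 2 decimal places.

A = (463000 − 19100)/19100 = 23.24084
258000 = 463000/(1 + 23.24084·e^(−0.0533t)) → 1 + 23.24084·e^(−0.0533t) = 1.79457
e^(−0.0533t) = 0.034189 → t = ln(29.24944)/0.0533 = 3.37586/0.0533

t ≈ 63.34 months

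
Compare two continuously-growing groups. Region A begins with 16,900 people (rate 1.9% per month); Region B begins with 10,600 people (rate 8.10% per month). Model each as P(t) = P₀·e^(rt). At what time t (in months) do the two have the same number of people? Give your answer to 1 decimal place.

t ≈ 7.5 months

16900·e^(0.019t) = 10600·e^(0.081t)
16900/10600 = e^((0.081 − 0.019)t) → ln(1.59434) = 0.062·t
t = 0.46646 / 0.062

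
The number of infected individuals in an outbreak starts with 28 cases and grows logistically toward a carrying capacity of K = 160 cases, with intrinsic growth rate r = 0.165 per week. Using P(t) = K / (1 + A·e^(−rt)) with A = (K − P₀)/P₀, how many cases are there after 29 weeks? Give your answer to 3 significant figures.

A = (160 − 28)/28 = 4.71429
P(29) = 160 / (1 + 4.71429·e^(−0.165·29)) = 160 / (1 + 4.71429·0.008354)
= 160 / 1.03938 ≈ 153.94

≈ 154 cases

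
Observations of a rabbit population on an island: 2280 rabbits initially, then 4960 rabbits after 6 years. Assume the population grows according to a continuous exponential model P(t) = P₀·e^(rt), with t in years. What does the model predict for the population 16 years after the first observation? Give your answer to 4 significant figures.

r = ln(4960/2280) / 6 ≈ 0.129538 per year
P(16) = 2280 · e^(0.129538·16) = 2280 · 7.94557 ≈ 18115.89

≈ 18,120 rabbits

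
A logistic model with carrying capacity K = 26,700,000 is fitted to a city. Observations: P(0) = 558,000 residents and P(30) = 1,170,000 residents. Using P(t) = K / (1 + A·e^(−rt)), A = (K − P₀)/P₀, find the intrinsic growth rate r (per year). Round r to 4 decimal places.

A = (26700000 − 558000)/558000 = 46.84946
1170000 = 26700000/(1 + 46.84946·e^(−r·30)) → e^(−30r) = (22.82051 − 1)/46.84946 = 0.465758
r = −ln(0.465758)/30 = 0.76409/30

r ≈ 0.0255 per year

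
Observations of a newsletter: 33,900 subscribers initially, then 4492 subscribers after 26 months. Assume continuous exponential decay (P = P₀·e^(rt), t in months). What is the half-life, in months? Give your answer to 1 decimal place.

half-life ≈ 8.9 months

r = ln(4492/33900) / 26 = ln(0.13251) / 26 ≈ -0.077735 per month
half-life = ln 2 / |r| = 0.69315 / 0.077735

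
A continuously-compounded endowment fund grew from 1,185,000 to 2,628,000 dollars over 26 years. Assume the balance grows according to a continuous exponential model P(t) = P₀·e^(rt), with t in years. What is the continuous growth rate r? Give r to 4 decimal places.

2628000 = 1185000 · e^(r·26)
e^(26r) = 2628000/1185000 = 2.21772
r = ln(2.21772) / 26 = 0.79648 / 26

r ≈ 0.0306 per year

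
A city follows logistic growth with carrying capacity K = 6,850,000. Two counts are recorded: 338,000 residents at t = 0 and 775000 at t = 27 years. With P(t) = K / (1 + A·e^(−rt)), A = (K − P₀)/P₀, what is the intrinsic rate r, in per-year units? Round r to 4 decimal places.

r ≈ 0.0333 per year

A = (6850000 − 338000)/338000 = 19.26627
775000 = 6850000/(1 + 19.26627·e^(−r·27)) → e^(−27r) = (8.83871 − 1)/19.26627 = 0.406862
r = −ln(0.406862)/27 = 0.89928/27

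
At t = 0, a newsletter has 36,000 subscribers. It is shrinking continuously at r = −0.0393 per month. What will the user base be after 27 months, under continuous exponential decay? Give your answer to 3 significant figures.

P(27) = 36000 · e^(-0.0393·27) = 36000 · e^(-1.0611)
= 36000 · 0.34607 ≈ 12458.7

≈ 12,500 subscribers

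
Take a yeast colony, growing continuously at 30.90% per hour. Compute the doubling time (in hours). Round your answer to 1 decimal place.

doubling time ≈ 2.2 hours

doubling time = ln(2) / |r| = 0.69315 / 0.309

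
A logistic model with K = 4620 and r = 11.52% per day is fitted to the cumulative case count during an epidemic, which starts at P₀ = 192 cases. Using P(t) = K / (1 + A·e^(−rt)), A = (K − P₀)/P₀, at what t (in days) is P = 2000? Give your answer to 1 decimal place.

A = (4620 − 192)/192 = 23.0625
2000 = 4620/(1 + 23.0625·e^(−0.1152t)) → 1 + 23.0625·e^(−0.1152t) = 2.31
e^(−0.1152t) = 0.056802 → t = ln(17.60496)/0.1152 = 2.86818/0.1152

t ≈ 24.9 days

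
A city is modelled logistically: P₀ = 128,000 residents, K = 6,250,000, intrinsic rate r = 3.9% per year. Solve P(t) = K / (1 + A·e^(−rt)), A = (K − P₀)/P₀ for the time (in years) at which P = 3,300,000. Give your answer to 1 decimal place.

A = (6250000 − 128000)/128000 = 47.82812
3300000 = 6250000/(1 + 47.82812·e^(−0.039t)) → 1 + 47.82812·e^(−0.039t) = 1.89394
e^(−0.039t) = 0.018691 → t = ln(53.50265)/0.039 = 3.97973/0.039

t ≈ 102.0 years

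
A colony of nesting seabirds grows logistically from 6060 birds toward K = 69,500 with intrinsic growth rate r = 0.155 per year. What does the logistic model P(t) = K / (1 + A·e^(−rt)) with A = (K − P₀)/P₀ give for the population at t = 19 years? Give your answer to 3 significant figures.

≈ 44,800 birds

A = (69500 − 6060)/6060 = 10.46865
P(19) = 69500 / (1 + 10.46865·e^(−0.155·19)) = 69500 / (1 + 10.46865·0.052602)
= 69500 / 1.55067 ≈ 44819.27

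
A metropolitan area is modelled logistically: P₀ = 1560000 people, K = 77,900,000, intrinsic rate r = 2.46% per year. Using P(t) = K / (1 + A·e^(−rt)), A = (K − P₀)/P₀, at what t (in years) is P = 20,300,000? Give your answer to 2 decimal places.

A = (77900000 − 1560000)/1560000 = 48.9359
20300000 = 77900000/(1 + 48.9359·e^(−0.0246t)) → 1 + 48.9359·e^(−0.0246t) = 3.83744
e^(−0.0246t) = 0.057983 → t = ln(17.24651)/0.0246 = 2.84761/0.0246

t ≈ 115.76 years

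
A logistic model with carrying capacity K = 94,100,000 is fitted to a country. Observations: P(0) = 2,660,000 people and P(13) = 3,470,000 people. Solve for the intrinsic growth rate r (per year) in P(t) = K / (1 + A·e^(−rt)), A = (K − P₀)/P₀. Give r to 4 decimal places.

r ≈ 0.0211 per year

A = (94100000 − 2660000)/2660000 = 34.37594
3470000 = 94100000/(1 + 34.37594·e^(−r·13)) → e^(−13r) = (27.11816 − 1)/34.37594 = 0.75978
r = −ln(0.75978)/13 = 0.27473/13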